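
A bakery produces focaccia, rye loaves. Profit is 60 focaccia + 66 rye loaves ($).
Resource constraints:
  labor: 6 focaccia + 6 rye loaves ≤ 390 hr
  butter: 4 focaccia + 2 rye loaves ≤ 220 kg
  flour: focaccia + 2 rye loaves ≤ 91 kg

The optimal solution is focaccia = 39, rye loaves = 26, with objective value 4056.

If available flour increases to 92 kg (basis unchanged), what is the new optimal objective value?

4062

Binding: labor and flour. Non-binding: butter (12 unused).
By complementary slackness, y = 0 for the non-binding constraint.
The binding rows give the dual system: 6·y_labor + 1·y_flour = 60 and 6·y_labor + 2·y_flour = 66.
→ y_labor = 9 and y_flour = 6.
Δz = y_flour·Δb = 6 × (1) = 6, so new z* = 4056 + 6 = 4062.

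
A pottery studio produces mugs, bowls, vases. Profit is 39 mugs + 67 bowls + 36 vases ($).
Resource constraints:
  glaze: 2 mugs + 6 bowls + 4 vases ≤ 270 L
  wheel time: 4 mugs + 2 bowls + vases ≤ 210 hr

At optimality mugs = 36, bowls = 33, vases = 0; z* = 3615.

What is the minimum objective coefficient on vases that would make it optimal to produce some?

43

Both glaze and wheel time are binding at x*.
Dual feasibility on the basic columns requires 2·y_glaze + 4·y_wheel time = 39, 6·y_glaze + 2·y_wheel time = 67.
Solving: y_glaze = 9.5, y_wheel time = 5.
vases enters the basis when its profit ≥ yᵀa₃ = 9.5·4 + 5·1 = 43.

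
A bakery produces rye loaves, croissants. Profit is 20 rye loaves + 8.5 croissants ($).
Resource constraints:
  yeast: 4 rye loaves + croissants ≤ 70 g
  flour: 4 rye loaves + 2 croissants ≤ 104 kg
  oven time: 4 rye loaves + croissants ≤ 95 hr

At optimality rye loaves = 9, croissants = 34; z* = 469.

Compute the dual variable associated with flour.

3.5

At the optimum: yeast uses 70 of 70 (binding); flour uses 104 of 104 (binding); oven time uses 70 of 95 (slack = 25).
By complementary slackness, y = 0 for the non-binding constraint.
From A_Bᵀ y = c: 4·y_yeast + 4·y_flour = 20; 1·y_yeast + 2·y_flour = 8.5.
This yields shadow prices y_yeast = 1.5, y_flour = 3.5.
Shadow price of flour = 3.5.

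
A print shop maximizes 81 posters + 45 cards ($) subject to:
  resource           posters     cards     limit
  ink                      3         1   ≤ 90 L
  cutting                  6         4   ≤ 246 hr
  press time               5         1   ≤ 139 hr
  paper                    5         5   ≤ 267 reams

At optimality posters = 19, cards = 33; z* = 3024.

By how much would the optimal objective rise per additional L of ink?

9

At the optimum: ink uses 90 of 90 (binding); cutting uses 246 of 246 (binding); press time uses 128 of 139 (slack = 11); paper uses 260 of 267 (slack = 7).
Slack constraints have shadow price 0 (complementary slackness).
From A_Bᵀ y = c: 3·y_ink + 6·y_cutting = 81; 1·y_ink + 4·y_cutting = 45.
This yields shadow prices y_ink = 9, y_cutting = 9.
Shadow price of ink = 9.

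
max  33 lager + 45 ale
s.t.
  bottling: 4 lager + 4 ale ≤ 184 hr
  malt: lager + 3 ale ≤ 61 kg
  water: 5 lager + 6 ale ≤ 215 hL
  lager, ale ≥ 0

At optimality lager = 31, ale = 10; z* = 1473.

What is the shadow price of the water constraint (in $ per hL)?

Binding: malt and water. Non-binding: bottling (20 unused).
Slack constraints have shadow price 0 (complementary slackness).
From A_Bᵀ y = c: 1·y_malt + 5·y_water = 33; 3·y_malt + 6·y_water = 45.
Solving: y_malt = 3, y_water = 6.
Shadow price of water = 6.

6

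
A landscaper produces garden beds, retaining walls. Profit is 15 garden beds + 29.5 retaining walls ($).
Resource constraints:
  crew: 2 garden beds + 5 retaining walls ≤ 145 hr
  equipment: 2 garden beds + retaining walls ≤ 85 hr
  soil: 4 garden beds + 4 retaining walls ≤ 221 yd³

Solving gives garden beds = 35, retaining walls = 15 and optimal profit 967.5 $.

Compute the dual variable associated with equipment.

2

At the optimum: crew uses 145 of 145 (binding); equipment uses 85 of 85 (binding); soil uses 200 of 221 (slack = 21).
Slack constraints have shadow price 0 (complementary slackness).
The binding rows give the dual system: 2·y_crew + 2·y_equipment = 15 and 5·y_crew + 1·y_equipment = 29.5.
→ y_crew = 5.5 and y_equipment = 2.
Shadow price of equipment = 2.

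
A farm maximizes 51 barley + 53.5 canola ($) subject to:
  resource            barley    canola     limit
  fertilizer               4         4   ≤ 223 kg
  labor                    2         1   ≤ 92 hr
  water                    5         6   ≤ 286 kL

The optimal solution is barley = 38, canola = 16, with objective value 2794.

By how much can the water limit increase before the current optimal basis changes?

12.25

Binding constraints: labor, water. The basis is B = [[2,1],[5,6]] with det 7.
Per unit increase in water, x* moves by d = (-0.1429, 0.2857).
The basis stays optimal until fertilizer becomes binding; allowable increase = 12.25 kL.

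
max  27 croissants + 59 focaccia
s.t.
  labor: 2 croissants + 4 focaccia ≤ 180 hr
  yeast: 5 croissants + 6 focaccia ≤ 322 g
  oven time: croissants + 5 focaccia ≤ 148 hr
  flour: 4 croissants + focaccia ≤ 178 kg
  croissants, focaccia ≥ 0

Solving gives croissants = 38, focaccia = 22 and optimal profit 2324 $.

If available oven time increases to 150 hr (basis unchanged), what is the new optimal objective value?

2338

At the optimum: labor uses 164 of 180 (slack = 16); yeast uses 322 of 322 (binding); oven time uses 148 of 148 (binding); flour uses 174 of 178 (slack = 4).
By complementary slackness, y = 0 for the non-binding constraints.
Dual feasibility on the basic columns requires 5·y_yeast + 1·y_oven time = 27, 6·y_yeast + 5·y_oven time = 59.
This yields shadow prices y_yeast = 4, y_oven time = 7.
Δz = y_oven time·Δb = 7 × (2) = 14, so new z* = 2324 + 14 = 2338.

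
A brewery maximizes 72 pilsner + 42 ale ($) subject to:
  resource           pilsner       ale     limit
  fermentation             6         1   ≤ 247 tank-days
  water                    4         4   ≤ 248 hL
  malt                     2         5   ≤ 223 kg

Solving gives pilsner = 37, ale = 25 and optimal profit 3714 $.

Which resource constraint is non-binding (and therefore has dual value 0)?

malt

fermentation: 247/247 (binding)
water: 248/248 (binding)
malt: 199/223 (slack 24)
By complementary slackness, a constraint with positive slack has shadow price 0 → malt.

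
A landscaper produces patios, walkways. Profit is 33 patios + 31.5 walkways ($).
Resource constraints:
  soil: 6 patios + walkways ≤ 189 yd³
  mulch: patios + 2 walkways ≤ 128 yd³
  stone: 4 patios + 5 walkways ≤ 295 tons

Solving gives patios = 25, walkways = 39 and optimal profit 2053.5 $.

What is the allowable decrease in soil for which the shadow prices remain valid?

130

Binding constraints: soil, stone. The basis is B = [[6,1],[4,5]] with det 26.
Per unit decrease in soil, x* moves by d = (-0.1923, 0.1538).
The basis stays optimal until patios reaches 0; allowable decrease = 130 yd³.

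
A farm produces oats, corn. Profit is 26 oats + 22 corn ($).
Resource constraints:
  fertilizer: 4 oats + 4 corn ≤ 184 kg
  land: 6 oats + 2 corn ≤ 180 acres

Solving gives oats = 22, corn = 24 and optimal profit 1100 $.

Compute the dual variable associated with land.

Check each constraint at x*: fertilizer 184/184 (tight); land 180/180 (tight).
Dual feasibility on the basic columns requires 4·y_fertilizer + 6·y_land = 26, 4·y_fertilizer + 2·y_land = 22.
→ y_fertilizer = 5 and y_land = 1.
Shadow price of land = 1.

1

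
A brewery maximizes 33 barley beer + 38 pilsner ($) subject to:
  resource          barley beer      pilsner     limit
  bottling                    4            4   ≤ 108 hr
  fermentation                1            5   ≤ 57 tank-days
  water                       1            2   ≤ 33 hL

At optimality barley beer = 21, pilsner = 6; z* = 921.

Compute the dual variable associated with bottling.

7

Binding: bottling and water. Non-binding: fermentation (6 unused).
Since fermentation is not tight, its dual is 0.
Dual feasibility on the basic columns requires 4·y_bottling + 1·y_water = 33, 4·y_bottling + 2·y_water = 38.
Solving: y_bottling = 7, y_water = 5.
Shadow price of bottling = 7.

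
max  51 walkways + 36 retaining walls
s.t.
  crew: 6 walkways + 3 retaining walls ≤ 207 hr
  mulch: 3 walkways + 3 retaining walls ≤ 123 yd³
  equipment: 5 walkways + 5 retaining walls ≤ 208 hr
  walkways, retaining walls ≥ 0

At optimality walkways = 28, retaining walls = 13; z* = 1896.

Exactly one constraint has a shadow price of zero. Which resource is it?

equipment

crew: 207/207 (binding)
mulch: 123/123 (binding)
equipment: 205/208 (slack 3)
By complementary slackness, a constraint with positive slack has shadow price 0 → equipment.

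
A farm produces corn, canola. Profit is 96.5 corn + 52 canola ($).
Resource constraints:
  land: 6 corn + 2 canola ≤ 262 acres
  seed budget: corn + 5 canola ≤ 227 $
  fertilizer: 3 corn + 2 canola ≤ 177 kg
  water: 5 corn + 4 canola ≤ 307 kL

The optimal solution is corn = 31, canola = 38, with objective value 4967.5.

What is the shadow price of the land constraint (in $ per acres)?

9

Check each constraint at x*: land 262/262 (tight); seed budget 221/227 (slack 6); fertilizer 169/177 (slack 8); water 307/307 (tight).
Slack constraints have shadow price 0 (complementary slackness).
Dual feasibility on the basic columns requires 6·y_land + 5·y_water = 96.5, 2·y_land + 4·y_water = 52.
This yields shadow prices y_land = 9, y_water = 8.5.
Shadow price of land = 9.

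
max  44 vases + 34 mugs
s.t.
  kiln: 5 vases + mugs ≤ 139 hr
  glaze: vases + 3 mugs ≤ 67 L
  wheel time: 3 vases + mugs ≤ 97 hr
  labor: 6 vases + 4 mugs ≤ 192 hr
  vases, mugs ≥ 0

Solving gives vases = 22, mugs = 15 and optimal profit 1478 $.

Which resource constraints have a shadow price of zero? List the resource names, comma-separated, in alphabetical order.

kiln: 125/139 (slack 14)
glaze: 67/67 (binding)
wheel time: 81/97 (slack 16)
labor: 192/192 (binding)
By complementary slackness, a constraint with positive slack has shadow price 0 → kiln, wheel time.

kiln, wheel time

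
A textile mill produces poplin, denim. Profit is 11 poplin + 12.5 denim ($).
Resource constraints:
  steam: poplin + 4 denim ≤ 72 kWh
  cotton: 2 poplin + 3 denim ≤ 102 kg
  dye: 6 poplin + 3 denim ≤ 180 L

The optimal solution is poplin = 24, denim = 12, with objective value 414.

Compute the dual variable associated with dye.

1.5

Check each constraint at x*: steam 72/72 (tight); cotton 84/102 (slack 18); dye 180/180 (tight).
Slack constraints have shadow price 0 (complementary slackness).
From A_Bᵀ y = c: 1·y_steam + 6·y_dye = 11; 4·y_steam + 3·y_dye = 12.5.
→ y_steam = 2 and y_dye = 1.5.
Shadow price of dye = 1.5.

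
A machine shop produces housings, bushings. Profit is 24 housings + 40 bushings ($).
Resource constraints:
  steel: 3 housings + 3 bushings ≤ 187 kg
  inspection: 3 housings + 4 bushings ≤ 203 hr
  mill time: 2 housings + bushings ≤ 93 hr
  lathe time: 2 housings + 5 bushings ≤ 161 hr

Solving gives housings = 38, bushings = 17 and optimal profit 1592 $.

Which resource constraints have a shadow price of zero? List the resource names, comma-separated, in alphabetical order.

steel: 165/187 (slack 22)
inspection: 182/203 (slack 21)
mill time: 93/93 (binding)
lathe time: 161/161 (binding)
By complementary slackness, a constraint with positive slack has shadow price 0 → inspection, steel.

inspection, steel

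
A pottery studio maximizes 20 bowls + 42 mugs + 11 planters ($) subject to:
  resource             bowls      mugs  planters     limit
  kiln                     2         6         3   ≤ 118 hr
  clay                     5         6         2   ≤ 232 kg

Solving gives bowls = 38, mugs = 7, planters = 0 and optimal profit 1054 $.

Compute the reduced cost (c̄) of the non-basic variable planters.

-8

Both kiln and clay are binding at x*.
From A_Bᵀ y = c: 2·y_kiln + 5·y_clay = 20; 6·y_kiln + 6·y_clay = 42.
Solving: y_kiln = 5, y_clay = 2.
Reduced cost of planters: c₃ − yᵀa₃ = 11 − (5·3 + 2·2) = 11 − 19 = -8.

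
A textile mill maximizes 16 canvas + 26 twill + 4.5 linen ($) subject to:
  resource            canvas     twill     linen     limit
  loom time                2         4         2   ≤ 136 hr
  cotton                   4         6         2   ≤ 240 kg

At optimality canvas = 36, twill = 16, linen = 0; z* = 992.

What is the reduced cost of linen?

-5.5

Check each constraint at x*: loom time 136/136 (tight); cotton 240/240 (tight).
Dual feasibility on the basic columns requires 2·y_loom time + 4·y_cotton = 16, 4·y_loom time + 6·y_cotton = 26.
→ y_loom time = 2 and y_cotton = 3.
Reduced cost of linen: c₃ − yᵀa₃ = 4.5 − (2·2 + 3·2) = 4.5 − 10 = -5.5.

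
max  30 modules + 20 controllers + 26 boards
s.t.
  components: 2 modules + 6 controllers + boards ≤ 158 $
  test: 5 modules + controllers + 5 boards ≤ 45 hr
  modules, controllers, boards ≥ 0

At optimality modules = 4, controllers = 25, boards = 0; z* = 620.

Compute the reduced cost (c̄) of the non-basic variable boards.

-1.5

Both components and test are binding at x*.
From A_Bᵀ y = c: 2·y_components + 5·y_test = 30; 6·y_components + 1·y_test = 20.
Solving: y_components = 2.5, y_test = 5.
Reduced cost of boards: c₃ − yᵀa₃ = 26 − (2.5·1 + 5·5) = 26 − 27.5 = -1.5.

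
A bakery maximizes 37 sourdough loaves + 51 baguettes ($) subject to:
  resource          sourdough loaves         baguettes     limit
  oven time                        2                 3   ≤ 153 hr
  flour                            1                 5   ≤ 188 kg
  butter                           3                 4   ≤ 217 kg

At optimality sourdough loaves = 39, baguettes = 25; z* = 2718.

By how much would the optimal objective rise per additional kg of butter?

Binding: oven time and butter. Non-binding: flour (24 unused).
By complementary slackness, y = 0 for the non-binding constraint.
Dual feasibility on the basic columns requires 2·y_oven time + 3·y_butter = 37, 3·y_oven time + 4·y_butter = 51.
Solving: y_oven time = 5, y_butter = 9.
Shadow price of butter = 9.

9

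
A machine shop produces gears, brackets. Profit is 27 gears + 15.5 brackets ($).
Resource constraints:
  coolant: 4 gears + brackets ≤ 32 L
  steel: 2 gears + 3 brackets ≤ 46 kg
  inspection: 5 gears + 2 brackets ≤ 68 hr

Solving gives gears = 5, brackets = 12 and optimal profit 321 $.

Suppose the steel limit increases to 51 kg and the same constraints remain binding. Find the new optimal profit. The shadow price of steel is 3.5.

Δb = 5, so new z* = 321 + (3.5)·(5) = 321 + 17.5 = 338.5.

338.5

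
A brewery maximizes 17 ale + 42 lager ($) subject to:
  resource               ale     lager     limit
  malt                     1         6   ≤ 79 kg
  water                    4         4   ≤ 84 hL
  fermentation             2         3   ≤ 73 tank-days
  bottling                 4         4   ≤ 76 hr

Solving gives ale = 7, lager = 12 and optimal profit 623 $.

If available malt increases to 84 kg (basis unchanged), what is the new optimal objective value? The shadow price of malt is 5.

Δb = 5, so new z* = 623 + (5)·(5) = 623 + 25 = 648.

648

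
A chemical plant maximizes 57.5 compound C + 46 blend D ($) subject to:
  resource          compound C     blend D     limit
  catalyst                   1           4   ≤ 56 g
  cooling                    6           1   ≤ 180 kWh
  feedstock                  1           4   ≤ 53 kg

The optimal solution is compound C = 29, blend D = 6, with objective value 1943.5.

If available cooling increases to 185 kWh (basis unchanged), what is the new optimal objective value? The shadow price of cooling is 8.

1983.5

Δb = 5, so new z* = 1943.5 + (8)·(5) = 1943.5 + 40 = 1983.5.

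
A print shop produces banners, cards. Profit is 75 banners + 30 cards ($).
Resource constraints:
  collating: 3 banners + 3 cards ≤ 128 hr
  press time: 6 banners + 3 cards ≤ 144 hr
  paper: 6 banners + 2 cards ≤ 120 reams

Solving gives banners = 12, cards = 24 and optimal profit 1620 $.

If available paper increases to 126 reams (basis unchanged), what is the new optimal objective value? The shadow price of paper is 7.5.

1665

Δb = 6, so new z* = 1620 + (7.5)·(6) = 1620 + 45 = 1665.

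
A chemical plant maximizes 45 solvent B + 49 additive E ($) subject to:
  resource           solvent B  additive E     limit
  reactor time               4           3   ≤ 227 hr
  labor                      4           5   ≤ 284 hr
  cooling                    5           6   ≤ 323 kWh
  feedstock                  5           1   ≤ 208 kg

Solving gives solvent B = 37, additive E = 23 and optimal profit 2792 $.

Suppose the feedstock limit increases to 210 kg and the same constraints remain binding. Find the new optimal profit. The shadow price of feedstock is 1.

2794

Δb = 2, so new z* = 2792 + (1)·(2) = 2792 + 2 = 2794.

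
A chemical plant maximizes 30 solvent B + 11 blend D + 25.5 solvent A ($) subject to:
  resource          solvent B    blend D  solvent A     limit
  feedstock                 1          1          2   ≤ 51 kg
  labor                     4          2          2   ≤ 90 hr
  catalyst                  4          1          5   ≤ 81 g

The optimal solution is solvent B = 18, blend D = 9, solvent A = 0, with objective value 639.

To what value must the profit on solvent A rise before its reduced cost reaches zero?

Check each constraint at x*: feedstock 27/51 (slack 24); labor 90/90 (tight); catalyst 81/81 (tight).
Slack constraints have shadow price 0 (complementary slackness).
Dual feasibility on the basic columns requires 4·y_labor + 4·y_catalyst = 30, 2·y_labor + 1·y_catalyst = 11.
→ y_labor = 3.5 and y_catalyst = 4.
solvent A enters the basis when its profit ≥ yᵀa₃ = 3.5·2 + 4·5 = 27.

27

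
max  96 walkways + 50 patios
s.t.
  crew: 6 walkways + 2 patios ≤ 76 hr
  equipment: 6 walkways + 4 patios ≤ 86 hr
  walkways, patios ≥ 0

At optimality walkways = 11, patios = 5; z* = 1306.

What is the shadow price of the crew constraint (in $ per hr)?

At the optimum: crew uses 76 of 76 (binding); equipment uses 86 of 86 (binding).
From A_Bᵀ y = c: 6·y_crew + 6·y_equipment = 96; 2·y_crew + 4·y_equipment = 50.
This yields shadow prices y_crew = 7, y_equipment = 9.
Shadow price of crew = 7.

7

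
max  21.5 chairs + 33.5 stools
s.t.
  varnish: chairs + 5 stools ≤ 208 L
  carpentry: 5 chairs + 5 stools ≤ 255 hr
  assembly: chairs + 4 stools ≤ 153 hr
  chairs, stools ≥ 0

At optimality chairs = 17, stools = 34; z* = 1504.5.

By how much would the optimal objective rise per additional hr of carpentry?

3.5

Binding: carpentry and assembly. Non-binding: varnish (21 unused).
Since varnish is not tight, its dual is 0.
From A_Bᵀ y = c: 5·y_carpentry + 1·y_assembly = 21.5; 5·y_carpentry + 4·y_assembly = 33.5.
Solving: y_carpentry = 3.5, y_assembly = 4.
Shadow price of carpentry = 3.5.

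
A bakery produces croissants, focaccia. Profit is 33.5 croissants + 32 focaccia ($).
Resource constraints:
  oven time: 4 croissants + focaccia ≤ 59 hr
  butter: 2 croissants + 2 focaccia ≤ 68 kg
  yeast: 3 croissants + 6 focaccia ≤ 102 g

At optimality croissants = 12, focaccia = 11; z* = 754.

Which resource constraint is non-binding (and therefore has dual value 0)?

oven time: 59/59 (binding)
butter: 46/68 (slack 22)
yeast: 102/102 (binding)
By complementary slackness, a constraint with positive slack has shadow price 0 → butter.

butter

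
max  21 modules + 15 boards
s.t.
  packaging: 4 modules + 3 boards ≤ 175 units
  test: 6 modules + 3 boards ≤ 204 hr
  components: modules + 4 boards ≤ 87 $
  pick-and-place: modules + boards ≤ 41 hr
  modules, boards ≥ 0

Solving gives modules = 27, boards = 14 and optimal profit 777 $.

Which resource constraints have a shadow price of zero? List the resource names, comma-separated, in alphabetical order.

components, packaging

packaging: 150/175 (slack 25)
test: 204/204 (binding)
components: 83/87 (slack 4)
pick-and-place: 41/41 (binding)
By complementary slackness, a constraint with positive slack has shadow price 0 → components, packaging.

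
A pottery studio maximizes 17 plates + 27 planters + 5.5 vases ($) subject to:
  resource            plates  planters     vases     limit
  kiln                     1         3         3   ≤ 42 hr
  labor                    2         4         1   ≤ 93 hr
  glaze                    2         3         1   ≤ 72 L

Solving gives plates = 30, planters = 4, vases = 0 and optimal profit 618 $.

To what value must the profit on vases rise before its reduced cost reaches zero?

11

Check each constraint at x*: kiln 42/42 (tight); labor 76/93 (slack 17); glaze 72/72 (tight).
By complementary slackness, y = 0 for the non-binding constraint.
Dual feasibility on the basic columns requires 1·y_kiln + 2·y_glaze = 17, 3·y_kiln + 3·y_glaze = 27.
→ y_kiln = 1 and y_glaze = 8.
vases enters the basis when its profit ≥ yᵀa₃ = 1·3 + 8·1 = 11.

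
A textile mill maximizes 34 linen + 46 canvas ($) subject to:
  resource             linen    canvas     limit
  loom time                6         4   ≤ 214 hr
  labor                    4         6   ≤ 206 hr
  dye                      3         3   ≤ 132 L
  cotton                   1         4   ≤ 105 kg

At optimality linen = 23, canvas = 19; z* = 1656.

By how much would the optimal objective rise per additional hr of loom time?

1

Binding: loom time and labor. Non-binding: dye (6 unused), cotton (6 unused).
By complementary slackness, y = 0 for the non-binding constraints.
Dual feasibility on the basic columns requires 6·y_loom time + 4·y_labor = 34, 4·y_loom time + 6·y_labor = 46.
This yields shadow prices y_loom time = 1, y_labor = 7.
Shadow price of loom time = 1.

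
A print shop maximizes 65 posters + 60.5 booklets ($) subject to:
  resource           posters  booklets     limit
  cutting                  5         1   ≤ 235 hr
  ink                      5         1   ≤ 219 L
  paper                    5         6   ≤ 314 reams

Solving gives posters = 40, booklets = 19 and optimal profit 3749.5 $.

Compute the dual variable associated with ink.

At the optimum: cutting uses 219 of 235 (slack = 16); ink uses 219 of 219 (binding); paper uses 314 of 314 (binding).
By complementary slackness, y = 0 for the non-binding constraint.
From A_Bᵀ y = c: 5·y_ink + 5·y_paper = 65; 1·y_ink + 6·y_paper = 60.5.
Solving: y_ink = 3.5, y_paper = 9.5.
Shadow price of ink = 3.5.

3.5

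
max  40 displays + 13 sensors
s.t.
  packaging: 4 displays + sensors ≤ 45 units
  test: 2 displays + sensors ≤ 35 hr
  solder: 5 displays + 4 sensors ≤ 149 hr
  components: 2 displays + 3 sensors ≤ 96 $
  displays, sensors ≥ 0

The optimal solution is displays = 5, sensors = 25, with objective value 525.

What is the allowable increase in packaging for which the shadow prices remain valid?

25

Binding constraints: packaging, test. The basis is B = [[4,1],[2,1]] with det 2.
Per unit increase in packaging, x* moves by d = (0.5, -1).
The basis stays optimal until sensors reaches 0; allowable increase = 25 units.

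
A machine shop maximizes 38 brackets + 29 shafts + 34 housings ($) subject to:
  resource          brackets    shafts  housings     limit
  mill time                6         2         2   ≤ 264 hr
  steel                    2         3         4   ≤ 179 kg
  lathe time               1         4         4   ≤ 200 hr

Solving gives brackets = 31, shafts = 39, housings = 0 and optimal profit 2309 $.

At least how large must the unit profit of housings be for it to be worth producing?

36

Binding: mill time and steel. Non-binding: lathe time (13 unused).
By complementary slackness, y = 0 for the non-binding constraint.
The binding rows give the dual system: 6·y_mill time + 2·y_steel = 38 and 2·y_mill time + 3·y_steel = 29.
→ y_mill time = 4 and y_steel = 7.
housings enters the basis when its profit ≥ yᵀa₃ = 4·2 + 7·4 = 36.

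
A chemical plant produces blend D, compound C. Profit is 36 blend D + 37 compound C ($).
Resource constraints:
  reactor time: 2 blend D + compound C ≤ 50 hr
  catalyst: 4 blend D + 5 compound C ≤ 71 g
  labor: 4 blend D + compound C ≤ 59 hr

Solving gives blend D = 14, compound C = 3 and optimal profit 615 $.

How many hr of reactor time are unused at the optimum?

19

reactor time used = 2·14 + 1·3 = 31; slack = 50 − 31 = 19.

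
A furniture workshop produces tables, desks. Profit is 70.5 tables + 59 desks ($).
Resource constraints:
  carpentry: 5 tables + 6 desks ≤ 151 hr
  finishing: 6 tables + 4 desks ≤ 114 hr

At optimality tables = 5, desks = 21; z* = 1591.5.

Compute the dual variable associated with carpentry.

4.5

Both carpentry and finishing are binding at x*.
From A_Bᵀ y = c: 5·y_carpentry + 6·y_finishing = 70.5; 6·y_carpentry + 4·y_finishing = 59.
This yields shadow prices y_carpentry = 4.5, y_finishing = 8.
Shadow price of carpentry = 4.5.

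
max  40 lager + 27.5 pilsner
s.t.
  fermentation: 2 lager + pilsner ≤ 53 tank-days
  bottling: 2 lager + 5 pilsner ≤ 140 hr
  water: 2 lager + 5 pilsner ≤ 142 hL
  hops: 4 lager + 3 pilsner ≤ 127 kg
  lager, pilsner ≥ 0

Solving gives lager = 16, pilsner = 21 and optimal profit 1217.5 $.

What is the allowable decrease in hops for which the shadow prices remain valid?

21

Binding constraints: fermentation, hops. The basis is B = [[2,1],[4,3]] with det 2.
Per unit decrease in hops, x* moves by d = (0.5, -1).
The basis stays optimal until pilsner reaches 0; allowable decrease = 21 kg.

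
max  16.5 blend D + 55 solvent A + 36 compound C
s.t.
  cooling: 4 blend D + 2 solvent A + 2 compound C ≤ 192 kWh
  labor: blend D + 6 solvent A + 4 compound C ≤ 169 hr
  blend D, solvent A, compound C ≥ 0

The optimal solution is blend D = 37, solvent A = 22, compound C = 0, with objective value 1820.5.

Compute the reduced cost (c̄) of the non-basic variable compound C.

-2

Both cooling and labor are binding at x*.
The binding rows give the dual system: 4·y_cooling + 1·y_labor = 16.5 and 2·y_cooling + 6·y_labor = 55.
Solving: y_cooling = 2, y_labor = 8.5.
Reduced cost of compound C: c₃ − yᵀa₃ = 36 − (2·2 + 8.5·4) = 36 − 38 = -2.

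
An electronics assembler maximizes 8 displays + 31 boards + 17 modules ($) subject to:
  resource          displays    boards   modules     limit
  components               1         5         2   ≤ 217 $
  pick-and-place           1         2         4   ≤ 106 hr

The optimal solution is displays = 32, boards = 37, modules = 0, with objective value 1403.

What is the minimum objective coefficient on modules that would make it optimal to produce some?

Check each constraint at x*: components 217/217 (tight); pick-and-place 106/106 (tight).
From A_Bᵀ y = c: 1·y_components + 1·y_pick-and-place = 8; 5·y_components + 2·y_pick-and-place = 31.
This yields shadow prices y_components = 5, y_pick-and-place = 3.
modules enters the basis when its profit ≥ yᵀa₃ = 5·2 + 3·4 = 22.

22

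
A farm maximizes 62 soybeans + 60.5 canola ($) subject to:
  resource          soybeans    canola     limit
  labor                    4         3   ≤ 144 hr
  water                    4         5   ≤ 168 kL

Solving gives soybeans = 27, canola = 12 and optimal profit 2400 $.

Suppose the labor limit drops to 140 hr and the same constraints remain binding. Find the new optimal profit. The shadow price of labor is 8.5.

2366

Δb = -4, so new z* = 2400 + (8.5)·(-4) = 2400 − 34 = 2366.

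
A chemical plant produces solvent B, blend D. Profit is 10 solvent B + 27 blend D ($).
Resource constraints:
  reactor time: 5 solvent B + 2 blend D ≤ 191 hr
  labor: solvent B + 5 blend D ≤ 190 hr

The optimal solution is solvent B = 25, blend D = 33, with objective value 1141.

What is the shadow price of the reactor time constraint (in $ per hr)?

1

Check each constraint at x*: reactor time 191/191 (tight); labor 190/190 (tight).
Dual feasibility on the basic columns requires 5·y_reactor time + 1·y_labor = 10, 2·y_reactor time + 5·y_labor = 27.
→ y_reactor time = 1 and y_labor = 5.
Shadow price of reactor time = 1.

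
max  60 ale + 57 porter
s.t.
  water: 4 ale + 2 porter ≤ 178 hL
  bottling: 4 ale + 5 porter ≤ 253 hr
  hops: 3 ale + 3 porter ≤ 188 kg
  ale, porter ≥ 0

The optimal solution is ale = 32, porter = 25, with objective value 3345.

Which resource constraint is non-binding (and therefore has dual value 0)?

hops

water: 178/178 (binding)
bottling: 253/253 (binding)
hops: 171/188 (slack 17)
By complementary slackness, a constraint with positive slack has shadow price 0 → hops.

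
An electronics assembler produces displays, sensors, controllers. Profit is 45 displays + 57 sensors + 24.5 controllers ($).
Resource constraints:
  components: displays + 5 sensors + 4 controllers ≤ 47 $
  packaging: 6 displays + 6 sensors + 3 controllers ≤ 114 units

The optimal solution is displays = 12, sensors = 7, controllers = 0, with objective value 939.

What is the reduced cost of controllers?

At the optimum: components uses 47 of 47 (binding); packaging uses 114 of 114 (binding).
The binding rows give the dual system: 1·y_components + 6·y_packaging = 45 and 5·y_components + 6·y_packaging = 57.
This yields shadow prices y_components = 3, y_packaging = 7.
Reduced cost of controllers: c₃ − yᵀa₃ = 24.5 − (3·4 + 7·3) = 24.5 − 33 = -8.5.

-8.5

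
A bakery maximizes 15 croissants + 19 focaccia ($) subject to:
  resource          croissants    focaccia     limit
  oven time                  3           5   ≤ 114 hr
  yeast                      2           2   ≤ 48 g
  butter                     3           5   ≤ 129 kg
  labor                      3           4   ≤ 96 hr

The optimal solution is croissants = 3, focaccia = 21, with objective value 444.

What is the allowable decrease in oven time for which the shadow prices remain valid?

Binding constraints: oven time, yeast. The basis is B = [[3,5],[2,2]] with det -4.
Per unit decrease in oven time, x* moves by d = (0.5, -0.5).
The basis stays optimal until focaccia reaches 0; allowable decrease = 42 hr.

42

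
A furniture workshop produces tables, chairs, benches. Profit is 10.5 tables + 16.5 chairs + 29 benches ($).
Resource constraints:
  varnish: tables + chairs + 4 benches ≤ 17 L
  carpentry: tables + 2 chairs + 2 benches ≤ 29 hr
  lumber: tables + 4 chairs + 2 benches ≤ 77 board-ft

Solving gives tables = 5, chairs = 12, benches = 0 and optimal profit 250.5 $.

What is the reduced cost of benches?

-1

At the optimum: varnish uses 17 of 17 (binding); carpentry uses 29 of 29 (binding); lumber uses 53 of 77 (slack = 24).
Slack constraints have shadow price 0 (complementary slackness).
Dual feasibility on the basic columns requires 1·y_varnish + 1·y_carpentry = 10.5, 1·y_varnish + 2·y_carpentry = 16.5.
→ y_varnish = 4.5 and y_carpentry = 6.
Reduced cost of benches: c₃ − yᵀa₃ = 29 − (4.5·4 + 6·2) = 29 − 30 = -1.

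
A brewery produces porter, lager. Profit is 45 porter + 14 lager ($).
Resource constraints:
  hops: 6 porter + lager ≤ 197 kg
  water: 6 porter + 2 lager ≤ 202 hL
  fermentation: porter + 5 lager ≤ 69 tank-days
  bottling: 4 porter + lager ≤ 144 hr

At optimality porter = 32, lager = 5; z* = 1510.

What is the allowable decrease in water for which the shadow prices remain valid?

5

Binding constraints: hops, water. The basis is B = [[6,1],[6,2]] with det 6.
Per unit decrease in water, x* moves by d = (0.1667, -1).
The basis stays optimal until lager reaches 0; allowable decrease = 5 hL.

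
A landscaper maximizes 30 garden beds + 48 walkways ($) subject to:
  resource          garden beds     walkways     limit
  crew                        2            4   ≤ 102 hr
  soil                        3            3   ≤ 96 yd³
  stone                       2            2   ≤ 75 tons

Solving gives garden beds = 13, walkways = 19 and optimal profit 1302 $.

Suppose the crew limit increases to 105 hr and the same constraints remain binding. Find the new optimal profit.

Check each constraint at x*: crew 102/102 (tight); soil 96/96 (tight); stone 64/75 (slack 11).
Slack constraints have shadow price 0 (complementary slackness).
From A_Bᵀ y = c: 2·y_crew + 3·y_soil = 30; 4·y_crew + 3·y_soil = 48.
Solving: y_crew = 9, y_soil = 4.
Δz = y_crew·Δb = 9 × (3) = 27, so new z* = 1302 + 27 = 1329.

1329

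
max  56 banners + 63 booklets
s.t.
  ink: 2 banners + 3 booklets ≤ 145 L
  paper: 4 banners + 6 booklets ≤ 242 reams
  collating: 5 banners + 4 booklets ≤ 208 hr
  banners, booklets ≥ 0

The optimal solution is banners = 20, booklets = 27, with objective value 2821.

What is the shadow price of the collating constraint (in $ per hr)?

6

At the optimum: ink uses 121 of 145 (slack = 24); paper uses 242 of 242 (binding); collating uses 208 of 208 (binding).
Since ink is not tight, its dual is 0.
From A_Bᵀ y = c: 4·y_paper + 5·y_collating = 56; 6·y_paper + 4·y_collating = 63.
This yields shadow prices y_paper = 6.5, y_collating = 6.
Shadow price of collating = 6.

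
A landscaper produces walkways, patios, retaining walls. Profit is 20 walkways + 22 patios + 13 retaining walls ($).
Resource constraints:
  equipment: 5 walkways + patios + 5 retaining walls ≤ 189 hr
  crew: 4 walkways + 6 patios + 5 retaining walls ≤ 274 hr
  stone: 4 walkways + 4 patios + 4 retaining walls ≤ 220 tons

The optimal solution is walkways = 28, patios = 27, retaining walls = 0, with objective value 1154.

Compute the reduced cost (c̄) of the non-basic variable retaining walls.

Binding: crew and stone. Non-binding: equipment (22 unused).
Slack constraints have shadow price 0 (complementary slackness).
The binding rows give the dual system: 4·y_crew + 4·y_stone = 20 and 6·y_crew + 4·y_stone = 22.
Solving: y_crew = 1, y_stone = 4.
Reduced cost of retaining walls: c₃ − yᵀa₃ = 13 − (1·5 + 4·4) = 13 − 21 = -8.

-8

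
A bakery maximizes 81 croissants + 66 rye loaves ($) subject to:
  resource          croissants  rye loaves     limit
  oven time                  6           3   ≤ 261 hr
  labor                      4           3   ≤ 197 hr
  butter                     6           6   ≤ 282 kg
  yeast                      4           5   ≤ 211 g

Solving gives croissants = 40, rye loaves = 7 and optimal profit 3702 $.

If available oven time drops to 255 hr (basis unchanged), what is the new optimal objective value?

Check each constraint at x*: oven time 261/261 (tight); labor 181/197 (slack 16); butter 282/282 (tight); yeast 195/211 (slack 16).
By complementary slackness, y = 0 for the non-binding constraints.
The binding rows give the dual system: 6·y_oven time + 6·y_butter = 81 and 3·y_oven time + 6·y_butter = 66.
This yields shadow prices y_oven time = 5, y_butter = 8.5.
Δz = y_oven time·Δb = 5 × (-6) = -30, so new z* = 3702 − 30 = 3672.

3672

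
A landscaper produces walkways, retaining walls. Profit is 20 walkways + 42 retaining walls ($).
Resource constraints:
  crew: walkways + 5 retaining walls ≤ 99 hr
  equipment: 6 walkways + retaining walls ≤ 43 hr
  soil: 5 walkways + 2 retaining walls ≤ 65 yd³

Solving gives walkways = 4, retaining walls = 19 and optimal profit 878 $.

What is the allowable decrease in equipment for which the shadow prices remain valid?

Binding constraints: crew, equipment. The basis is B = [[1,5],[6,1]] with det -29.
Per unit decrease in equipment, x* moves by d = (-0.1724, 0.0345).
The basis stays optimal until walkways reaches 0; allowable decrease = 23.2 hr.

23.2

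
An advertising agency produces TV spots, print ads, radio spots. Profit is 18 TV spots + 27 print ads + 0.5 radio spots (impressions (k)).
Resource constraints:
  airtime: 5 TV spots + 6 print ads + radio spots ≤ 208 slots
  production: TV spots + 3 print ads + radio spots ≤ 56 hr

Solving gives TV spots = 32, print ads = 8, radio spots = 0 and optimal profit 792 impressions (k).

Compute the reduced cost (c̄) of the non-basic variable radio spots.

-5.5

At the optimum: airtime uses 208 of 208 (binding); production uses 56 of 56 (binding).
The binding rows give the dual system: 5·y_airtime + 1·y_production = 18 and 6·y_airtime + 3·y_production = 27.
→ y_airtime = 3 and y_production = 3.
Reduced cost of radio spots: c₃ − yᵀa₃ = 0.5 − (3·1 + 3·1) = 0.5 − 6 = -5.5.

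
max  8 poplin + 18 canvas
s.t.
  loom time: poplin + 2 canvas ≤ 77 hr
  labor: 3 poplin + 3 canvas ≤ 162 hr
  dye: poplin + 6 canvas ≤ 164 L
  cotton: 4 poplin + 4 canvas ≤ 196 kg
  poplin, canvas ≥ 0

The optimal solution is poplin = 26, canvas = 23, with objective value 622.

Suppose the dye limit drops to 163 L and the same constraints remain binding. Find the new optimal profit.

Binding: dye and cotton. Non-binding: loom time (5 unused), labor (15 unused).
By complementary slackness, y = 0 for the non-binding constraints.
From A_Bᵀ y = c: 1·y_dye + 4·y_cotton = 8; 6·y_dye + 4·y_cotton = 18.
→ y_dye = 2 and y_cotton = 1.5.
Δz = y_dye·Δb = 2 × (-1) = -2, so new z* = 622 − 2 = 620.

620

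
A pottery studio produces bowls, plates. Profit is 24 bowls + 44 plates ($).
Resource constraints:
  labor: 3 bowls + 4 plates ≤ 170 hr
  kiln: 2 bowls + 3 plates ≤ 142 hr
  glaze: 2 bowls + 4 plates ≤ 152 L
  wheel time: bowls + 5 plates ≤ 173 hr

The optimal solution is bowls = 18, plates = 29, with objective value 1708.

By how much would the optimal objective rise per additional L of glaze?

At the optimum: labor uses 170 of 170 (binding); kiln uses 123 of 142 (slack = 19); glaze uses 152 of 152 (binding); wheel time uses 163 of 173 (slack = 10).
By complementary slackness, y = 0 for the non-binding constraints.
From A_Bᵀ y = c: 3·y_labor + 2·y_glaze = 24; 4·y_labor + 4·y_glaze = 44.
This yields shadow prices y_labor = 2, y_glaze = 9.
Shadow price of glaze = 9.

9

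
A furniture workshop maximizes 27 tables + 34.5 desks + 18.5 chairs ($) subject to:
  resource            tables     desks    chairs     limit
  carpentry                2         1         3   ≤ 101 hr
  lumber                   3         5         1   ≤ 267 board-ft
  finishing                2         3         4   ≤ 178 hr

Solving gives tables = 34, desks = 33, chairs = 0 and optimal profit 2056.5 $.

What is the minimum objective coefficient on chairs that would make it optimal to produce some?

19.5

Check each constraint at x*: carpentry 101/101 (tight); lumber 267/267 (tight); finishing 167/178 (slack 11).
Slack constraints have shadow price 0 (complementary slackness).
From A_Bᵀ y = c: 2·y_carpentry + 3·y_lumber = 27; 1·y_carpentry + 5·y_lumber = 34.5.
→ y_carpentry = 4.5 and y_lumber = 6.
chairs enters the basis when its profit ≥ yᵀa₃ = 4.5·3 + 6·1 = 19.5.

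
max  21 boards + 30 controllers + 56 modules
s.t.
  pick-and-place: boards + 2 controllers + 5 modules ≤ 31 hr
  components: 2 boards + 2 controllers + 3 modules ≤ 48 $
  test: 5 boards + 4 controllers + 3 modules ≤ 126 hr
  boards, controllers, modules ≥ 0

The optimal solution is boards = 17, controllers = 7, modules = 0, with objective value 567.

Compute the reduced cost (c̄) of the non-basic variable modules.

At the optimum: pick-and-place uses 31 of 31 (binding); components uses 48 of 48 (binding); test uses 113 of 126 (slack = 13).
Since test is not tight, its dual is 0.
From A_Bᵀ y = c: 1·y_pick-and-place + 2·y_components = 21; 2·y_pick-and-place + 2·y_components = 30.
Solving: y_pick-and-place = 9, y_components = 6.
Reduced cost of modules: c₃ − yᵀa₃ = 56 − (9·5 + 6·3) = 56 − 63 = -7.

-7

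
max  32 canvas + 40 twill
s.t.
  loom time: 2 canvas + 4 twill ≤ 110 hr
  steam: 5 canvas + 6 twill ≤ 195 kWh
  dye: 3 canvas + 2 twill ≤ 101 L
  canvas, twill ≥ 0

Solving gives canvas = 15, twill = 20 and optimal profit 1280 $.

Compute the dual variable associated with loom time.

Check each constraint at x*: loom time 110/110 (tight); steam 195/195 (tight); dye 85/101 (slack 16).
Slack constraints have shadow price 0 (complementary slackness).
The binding rows give the dual system: 2·y_loom time + 5·y_steam = 32 and 4·y_loom time + 6·y_steam = 40.
This yields shadow prices y_loom time = 1, y_steam = 6.
Shadow price of loom time = 1.

1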